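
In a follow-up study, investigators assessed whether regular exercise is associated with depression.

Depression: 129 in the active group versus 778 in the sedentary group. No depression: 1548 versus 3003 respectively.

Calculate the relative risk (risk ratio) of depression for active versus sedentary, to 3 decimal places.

0.374

From the description: a = 129, b = 1548, c = 778, d = 3003.
Risk in exposed = 129/1677 = 0.07692; risk in unexposed = 778/3781 = 0.20577.
RR = 0.07692 / 0.20577 = 0.37384
The risk is 63% lower among the exposed than among the unexposed.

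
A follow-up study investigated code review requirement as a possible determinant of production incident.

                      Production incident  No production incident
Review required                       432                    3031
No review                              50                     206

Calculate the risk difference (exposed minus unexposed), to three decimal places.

-0.071

Cells: a = 432, b = 3031, c = 50, d = 206.
Risk in exposed = 432/3463 = 0.124747; risk in unexposed = 50/256 = 0.195312.
Risk difference = 0.124747 − 0.195312 = -0.070565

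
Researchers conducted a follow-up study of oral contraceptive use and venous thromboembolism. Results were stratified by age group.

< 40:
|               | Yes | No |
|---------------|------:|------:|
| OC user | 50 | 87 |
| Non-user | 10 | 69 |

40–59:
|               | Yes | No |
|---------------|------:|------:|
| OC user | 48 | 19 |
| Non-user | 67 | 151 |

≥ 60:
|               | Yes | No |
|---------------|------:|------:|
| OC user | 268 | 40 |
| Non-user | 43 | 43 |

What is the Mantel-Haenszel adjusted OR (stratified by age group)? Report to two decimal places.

5.49

OR_MH = Σ(aᵢdᵢ/nᵢ) / Σ(bᵢcᵢ/nᵢ), where nᵢ is the stratum total.
Stratum 1 (< 40): n = 216; a·d/n = 50·69/216 = 15.9722; b·c/n = 87·10/216 = 4.0278
Stratum 2 (40–59): n = 285; a·d/n = 48·151/285 = 25.4316; b·c/n = 19·67/285 = 4.4667
Stratum 3 (≥ 60): n = 394; a·d/n = 268·43/394 = 29.2487; b·c/n = 40·43/394 = 4.3655
OR_MH = (15.9722 + 25.4316 + 29.2487) / (4.0278 + 4.4667 + 4.3655) = 70.6525 / 12.8599 = 5.49401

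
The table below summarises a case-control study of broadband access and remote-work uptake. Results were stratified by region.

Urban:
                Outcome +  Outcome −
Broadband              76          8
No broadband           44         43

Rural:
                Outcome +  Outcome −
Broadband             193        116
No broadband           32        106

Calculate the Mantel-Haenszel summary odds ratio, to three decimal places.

6.261

OR_MH = Σ(aᵢdᵢ/nᵢ) / Σ(bᵢcᵢ/nᵢ), where nᵢ is the stratum total.
Stratum 1 (Urban): n = 171; a·d/n = 76·43/171 = 19.1111; b·c/n = 8·44/171 = 2.0585
Stratum 2 (Rural): n = 447; a·d/n = 193·106/447 = 45.7673; b·c/n = 116·32/447 = 8.3043
OR_MH = (19.1111 + 45.7673) / (2.0585 + 8.3043) = 64.8784 / 10.3627 = 6.26075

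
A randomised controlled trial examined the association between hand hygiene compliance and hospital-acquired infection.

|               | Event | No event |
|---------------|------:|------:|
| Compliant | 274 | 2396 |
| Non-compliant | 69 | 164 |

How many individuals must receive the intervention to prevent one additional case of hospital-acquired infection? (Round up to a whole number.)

Risk in treated group = 274/2670 = 0.10262; risk in control = 69/233 = 0.29614.
Absolute risk reduction = 0.29614 − 0.10262 = 0.19352
NNT = 1 / ARR = 1 / 0.19352 = 5.168 → round up → 6

6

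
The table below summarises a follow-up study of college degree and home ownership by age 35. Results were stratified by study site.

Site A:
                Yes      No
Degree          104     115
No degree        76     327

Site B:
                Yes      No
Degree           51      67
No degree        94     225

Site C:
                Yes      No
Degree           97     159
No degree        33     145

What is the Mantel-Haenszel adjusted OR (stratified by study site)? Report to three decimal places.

OR_MH = Σ(aᵢdᵢ/nᵢ) / Σ(bᵢcᵢ/nᵢ), where nᵢ is the stratum total.
Stratum 1 (Site A): n = 622; a·d/n = 104·327/622 = 54.6752; b·c/n = 115·76/622 = 14.0514
Stratum 2 (Site B): n = 437; a·d/n = 51·225/437 = 26.2586; b·c/n = 67·94/437 = 14.4119
Stratum 3 (Site C): n = 434; a·d/n = 97·145/434 = 32.4078; b·c/n = 159·33/434 = 12.0899
OR_MH = (54.6752 + 26.2586 + 32.4078) / (14.0514 + 14.4119 + 12.0899) = 113.3417 / 40.5532 = 2.79489

2.795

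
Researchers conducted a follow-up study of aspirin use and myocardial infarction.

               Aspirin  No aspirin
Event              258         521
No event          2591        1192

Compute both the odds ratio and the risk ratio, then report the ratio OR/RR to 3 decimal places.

0.765

Reading the table with exposure as columns: a = 258 (Aspirin, case), b = 2591 (Aspirin, non-case), c = 521 (No aspirin, case), d = 1192.
OR = (258·1192)/(2591·521) = 307536/1349911 = 0.22782
Risk in exposed = 258/2849 = 0.09056; risk in unexposed = 521/1713 = 0.30414; RR = 0.29775
OR/RR = 0.22782 / 0.29775 = 0.76515
The outcome is not rare, so the OR lies further from 1 than the RR.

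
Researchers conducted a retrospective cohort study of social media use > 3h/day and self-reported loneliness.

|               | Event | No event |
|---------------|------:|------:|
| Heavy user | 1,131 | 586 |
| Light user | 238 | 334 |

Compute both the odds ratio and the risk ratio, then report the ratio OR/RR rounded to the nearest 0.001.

Cells: a = 1131, b = 586, c = 238, d = 334.
OR = (1131·334)/(586·238) = 377754/139468 = 2.70854
Risk in exposed = 1131/1717 = 0.65871; risk in unexposed = 238/572 = 0.41608; RR = 1.58311
OR/RR = 2.70854 / 1.58311 = 1.71089
The outcome is not rare, so the OR lies further from 1 than the RR.

1.711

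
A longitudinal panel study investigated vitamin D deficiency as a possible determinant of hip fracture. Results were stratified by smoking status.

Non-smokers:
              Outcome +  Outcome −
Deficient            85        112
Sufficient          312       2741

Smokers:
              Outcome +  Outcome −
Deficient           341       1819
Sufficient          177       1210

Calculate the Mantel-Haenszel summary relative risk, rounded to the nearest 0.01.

1.68

RR_MH = Σ(aᵢ·n₀ᵢ/nᵢ) / Σ(cᵢ·n₁ᵢ/nᵢ), with n₁ᵢ = aᵢ+bᵢ (exposed), n₀ᵢ = cᵢ+dᵢ (unexposed), nᵢ = n₁ᵢ+n₀ᵢ.
Stratum 1 (Non-smokers): n₁ = 197, n₀ = 3053, n = 3250; a·n₀/n = 85·3053/3250 = 79.8477; c·n₁/n = 312·197/3250 = 18.9120
Stratum 2 (Smokers): n₁ = 2160, n₀ = 1387, n = 3547; a·n₀/n = 341·1387/3547 = 133.3428; c·n₁/n = 177·2160/3547 = 107.7869
RR_MH = (79.8477 + 133.3428) / (18.9120 + 107.7869) = 213.1905 / 126.6989 = 1.68266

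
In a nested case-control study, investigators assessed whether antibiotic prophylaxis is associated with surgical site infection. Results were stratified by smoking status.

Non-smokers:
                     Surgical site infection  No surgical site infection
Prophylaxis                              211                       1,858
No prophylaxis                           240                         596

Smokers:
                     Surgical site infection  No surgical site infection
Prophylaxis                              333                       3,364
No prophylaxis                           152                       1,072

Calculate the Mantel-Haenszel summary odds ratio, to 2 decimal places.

0.45

OR_MH = Σ(aᵢdᵢ/nᵢ) / Σ(bᵢcᵢ/nᵢ), where nᵢ is the stratum total.
Stratum 1 (Non-smokers): n = 2905; a·d/n = 211·596/2905 = 43.2895; b·c/n = 1858·240/2905 = 153.5009
Stratum 2 (Smokers): n = 4921; a·d/n = 333·1072/4921 = 72.5414; b·c/n = 3364·152/4921 = 103.9073
OR_MH = (43.2895 + 72.5414) / (153.5009 + 103.9073) = 115.8309 / 257.4082 = 0.44999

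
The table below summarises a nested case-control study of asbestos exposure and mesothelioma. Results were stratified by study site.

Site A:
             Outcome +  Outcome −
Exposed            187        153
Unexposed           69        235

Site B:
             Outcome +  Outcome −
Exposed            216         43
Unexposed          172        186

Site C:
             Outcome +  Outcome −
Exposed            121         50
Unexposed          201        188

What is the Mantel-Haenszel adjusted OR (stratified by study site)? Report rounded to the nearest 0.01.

OR_MH = Σ(aᵢdᵢ/nᵢ) / Σ(bᵢcᵢ/nᵢ), where nᵢ is the stratum total.
Stratum 1 (Site A): n = 644; a·d/n = 187·235/644 = 68.2376; b·c/n = 153·69/644 = 16.3929
Stratum 2 (Site B): n = 617; a·d/n = 216·186/617 = 65.1151; b·c/n = 43·172/617 = 11.9870
Stratum 3 (Site C): n = 560; a·d/n = 121·188/560 = 40.6214; b·c/n = 50·201/560 = 17.9464
OR_MH = (68.2376 + 65.1151 + 40.6214) / (16.3929 + 11.9870 + 17.9464) = 173.9741 / 46.3263 = 3.75540

3.76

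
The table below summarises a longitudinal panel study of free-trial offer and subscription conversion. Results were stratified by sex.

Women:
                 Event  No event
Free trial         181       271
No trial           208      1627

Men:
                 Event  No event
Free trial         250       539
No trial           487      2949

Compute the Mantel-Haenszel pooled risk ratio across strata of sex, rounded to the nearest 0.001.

2.639

RR_MH = Σ(aᵢ·n₀ᵢ/nᵢ) / Σ(cᵢ·n₁ᵢ/nᵢ), with n₁ᵢ = aᵢ+bᵢ (exposed), n₀ᵢ = cᵢ+dᵢ (unexposed), nᵢ = n₁ᵢ+n₀ᵢ.
Stratum 1 (Women): n₁ = 452, n₀ = 1835, n = 2287; a·n₀/n = 181·1835/2287 = 145.2274; c·n₁/n = 208·452/2287 = 41.1089
Stratum 2 (Men): n₁ = 789, n₀ = 3436, n = 4225; a·n₀/n = 250·3436/4225 = 203.3136; c·n₁/n = 487·789/4225 = 90.9451
RR_MH = (145.2274 + 203.3136) / (41.1089 + 90.9451) = 348.5410 / 132.0540 = 2.63938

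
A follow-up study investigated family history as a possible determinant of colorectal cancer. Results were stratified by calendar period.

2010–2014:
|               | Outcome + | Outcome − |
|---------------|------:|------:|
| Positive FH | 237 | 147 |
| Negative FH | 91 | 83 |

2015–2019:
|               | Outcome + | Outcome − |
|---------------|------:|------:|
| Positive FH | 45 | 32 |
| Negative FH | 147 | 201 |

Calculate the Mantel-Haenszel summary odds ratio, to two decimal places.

OR_MH = Σ(aᵢdᵢ/nᵢ) / Σ(bᵢcᵢ/nᵢ), where nᵢ is the stratum total.
Stratum 1 (2010–2014): n = 558; a·d/n = 237·83/558 = 35.2527; b·c/n = 147·91/558 = 23.9731
Stratum 2 (2015–2019): n = 425; a·d/n = 45·201/425 = 21.2824; b·c/n = 32·147/425 = 11.0682
OR_MH = (35.2527 + 21.2824) / (23.9731 + 11.0682) = 56.5350 / 35.0414 = 1.61338

1.61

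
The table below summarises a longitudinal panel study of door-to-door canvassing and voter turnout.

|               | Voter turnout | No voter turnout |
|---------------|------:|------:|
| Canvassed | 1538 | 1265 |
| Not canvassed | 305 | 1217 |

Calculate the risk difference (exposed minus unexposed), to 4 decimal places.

0.3483

Cells: a = 1538, b = 1265, c = 305, d = 1217.
Risk in exposed = 1538/2803 = 0.548698; risk in unexposed = 305/1522 = 0.200394.
Risk difference = 0.548698 − 0.200394 = 0.348304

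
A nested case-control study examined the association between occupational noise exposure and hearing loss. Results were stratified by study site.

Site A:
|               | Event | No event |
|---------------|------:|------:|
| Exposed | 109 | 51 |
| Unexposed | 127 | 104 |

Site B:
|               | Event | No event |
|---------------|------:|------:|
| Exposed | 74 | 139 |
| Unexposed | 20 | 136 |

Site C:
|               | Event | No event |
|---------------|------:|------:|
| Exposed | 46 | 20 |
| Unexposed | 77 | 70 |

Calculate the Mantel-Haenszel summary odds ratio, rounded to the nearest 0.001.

2.278

OR_MH = Σ(aᵢdᵢ/nᵢ) / Σ(bᵢcᵢ/nᵢ), where nᵢ is the stratum total.
Stratum 1 (Site A): n = 391; a·d/n = 109·104/391 = 28.9923; b·c/n = 51·127/391 = 16.5652
Stratum 2 (Site B): n = 369; a·d/n = 74·136/369 = 27.2737; b·c/n = 139·20/369 = 7.5339
Stratum 3 (Site C): n = 213; a·d/n = 46·70/213 = 15.1174; b·c/n = 20·77/213 = 7.2300
OR_MH = (28.9923 + 27.2737 + 15.1174) / (16.5652 + 7.5339 + 7.2300) = 71.3834 / 31.3291 = 2.27850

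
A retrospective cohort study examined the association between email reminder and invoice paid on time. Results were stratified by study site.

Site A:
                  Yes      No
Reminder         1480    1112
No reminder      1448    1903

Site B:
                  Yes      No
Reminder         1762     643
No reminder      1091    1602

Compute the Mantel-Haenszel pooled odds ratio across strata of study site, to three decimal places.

OR_MH = Σ(aᵢdᵢ/nᵢ) / Σ(bᵢcᵢ/nᵢ), where nᵢ is the stratum total.
Stratum 1 (Site A): n = 5943; a·d/n = 1480·1903/5943 = 473.9088; b·c/n = 1112·1448/5943 = 270.9366
Stratum 2 (Site B): n = 5098; a·d/n = 1762·1602/5098 = 553.6924; b·c/n = 643·1091/5098 = 137.6055
OR_MH = (473.9088 + 553.6924) / (270.9366 + 137.6055) = 1027.6012 / 408.5421 = 2.51529

2.515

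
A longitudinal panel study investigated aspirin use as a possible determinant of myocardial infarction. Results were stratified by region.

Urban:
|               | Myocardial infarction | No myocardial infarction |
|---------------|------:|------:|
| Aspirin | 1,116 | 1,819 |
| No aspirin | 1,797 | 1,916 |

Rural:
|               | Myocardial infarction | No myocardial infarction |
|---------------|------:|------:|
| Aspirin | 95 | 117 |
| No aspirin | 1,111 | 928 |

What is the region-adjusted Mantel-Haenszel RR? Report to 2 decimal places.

RR_MH = Σ(aᵢ·n₀ᵢ/nᵢ) / Σ(cᵢ·n₁ᵢ/nᵢ), with n₁ᵢ = aᵢ+bᵢ (exposed), n₀ᵢ = cᵢ+dᵢ (unexposed), nᵢ = n₁ᵢ+n₀ᵢ.
Stratum 1 (Urban): n₁ = 2935, n₀ = 3713, n = 6648; a·n₀/n = 1116·3713/6648 = 623.3014; c·n₁/n = 1797·2935/6648 = 793.3506
Stratum 2 (Rural): n₁ = 212, n₀ = 2039, n = 2251; a·n₀/n = 95·2039/2251 = 86.0529; c·n₁/n = 1111·212/2251 = 104.6344
RR_MH = (623.3014 + 86.0529) / (793.3506 + 104.6344) = 709.3543 / 897.9850 = 0.78994

0.79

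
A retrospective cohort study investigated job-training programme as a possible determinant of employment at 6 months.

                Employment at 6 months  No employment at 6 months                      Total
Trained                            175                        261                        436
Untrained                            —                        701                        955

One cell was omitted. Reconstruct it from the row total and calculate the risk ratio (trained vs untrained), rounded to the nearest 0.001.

1.509

The missing cell is in the unexposed row: 955 − 701 = 254.
So a = 175, b = 261, c = 254, d = 701.
RR = [a/(a+b)] / [c/(c+d)] = (175/436) / (254/955) = 0.40138/0.26597 = 1.50911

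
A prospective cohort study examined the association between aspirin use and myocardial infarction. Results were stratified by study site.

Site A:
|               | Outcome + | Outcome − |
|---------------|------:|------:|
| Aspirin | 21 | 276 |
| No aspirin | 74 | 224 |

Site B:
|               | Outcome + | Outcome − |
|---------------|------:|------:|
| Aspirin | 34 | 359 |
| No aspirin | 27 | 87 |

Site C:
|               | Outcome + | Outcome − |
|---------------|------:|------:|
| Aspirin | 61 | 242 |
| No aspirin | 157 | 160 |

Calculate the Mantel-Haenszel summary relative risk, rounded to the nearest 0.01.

RR_MH = Σ(aᵢ·n₀ᵢ/nᵢ) / Σ(cᵢ·n₁ᵢ/nᵢ), with n₁ᵢ = aᵢ+bᵢ (exposed), n₀ᵢ = cᵢ+dᵢ (unexposed), nᵢ = n₁ᵢ+n₀ᵢ.
Stratum 1 (Site A): n₁ = 297, n₀ = 298, n = 595; a·n₀/n = 21·298/595 = 10.5176; c·n₁/n = 74·297/595 = 36.9378
Stratum 2 (Site B): n₁ = 393, n₀ = 114, n = 507; a·n₀/n = 34·114/507 = 7.6450; c·n₁/n = 27·393/507 = 20.9290
Stratum 3 (Site C): n₁ = 303, n₀ = 317, n = 620; a·n₀/n = 61·317/620 = 31.1887; c·n₁/n = 157·303/620 = 76.7274
RR_MH = (10.5176 + 7.6450 + 31.1887) / (36.9378 + 20.9290 + 76.7274) = 49.3513 / 134.5942 = 0.36667

0.37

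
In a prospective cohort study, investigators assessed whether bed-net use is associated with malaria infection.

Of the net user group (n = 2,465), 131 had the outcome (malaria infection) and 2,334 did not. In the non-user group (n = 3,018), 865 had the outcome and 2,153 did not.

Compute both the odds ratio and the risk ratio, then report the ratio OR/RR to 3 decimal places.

0.753

From the description: a = 131, b = 2334, c = 865, d = 2153.
OR = (131·2153)/(2334·865) = 282043/2018910 = 0.13970
Risk in exposed = 131/2465 = 0.05314; risk in unexposed = 865/3018 = 0.28661; RR = 0.18542
OR/RR = 0.13970 / 0.18542 = 0.75343
The outcome is not rare, so the OR lies further from 1 than the RR.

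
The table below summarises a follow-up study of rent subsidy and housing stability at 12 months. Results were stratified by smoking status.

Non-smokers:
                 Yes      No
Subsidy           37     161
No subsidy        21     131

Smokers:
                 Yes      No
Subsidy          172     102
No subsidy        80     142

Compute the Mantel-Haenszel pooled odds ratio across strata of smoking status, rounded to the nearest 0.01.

OR_MH = Σ(aᵢdᵢ/nᵢ) / Σ(bᵢcᵢ/nᵢ), where nᵢ is the stratum total.
Stratum 1 (Non-smokers): n = 350; a·d/n = 37·131/350 = 13.8486; b·c/n = 161·21/350 = 9.6600
Stratum 2 (Smokers): n = 496; a·d/n = 172·142/496 = 49.2419; b·c/n = 102·80/496 = 16.4516
OR_MH = (13.8486 + 49.2419) / (9.6600 + 16.4516) = 63.0905 / 26.1116 = 2.41619

2.42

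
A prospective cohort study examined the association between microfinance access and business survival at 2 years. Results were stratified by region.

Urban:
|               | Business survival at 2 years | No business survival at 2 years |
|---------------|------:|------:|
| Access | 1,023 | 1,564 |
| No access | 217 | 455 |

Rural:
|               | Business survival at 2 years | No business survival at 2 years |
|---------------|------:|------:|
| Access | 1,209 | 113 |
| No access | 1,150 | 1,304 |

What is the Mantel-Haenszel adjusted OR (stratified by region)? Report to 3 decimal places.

4.044

OR_MH = Σ(aᵢdᵢ/nᵢ) / Σ(bᵢcᵢ/nᵢ), where nᵢ is the stratum total.
Stratum 1 (Urban): n = 3259; a·d/n = 1023·455/3259 = 142.8245; b·c/n = 1564·217/3259 = 104.1387
Stratum 2 (Rural): n = 3776; a·d/n = 1209·1304/3776 = 417.5148; b·c/n = 113·1150/3776 = 34.4147
OR_MH = (142.8245 + 417.5148) / (104.1387 + 34.4147) = 560.3393 / 138.5534 = 4.04421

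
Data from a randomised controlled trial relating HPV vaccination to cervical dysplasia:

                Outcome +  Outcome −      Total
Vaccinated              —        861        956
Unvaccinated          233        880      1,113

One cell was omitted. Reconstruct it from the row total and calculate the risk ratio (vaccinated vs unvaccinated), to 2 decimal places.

The missing cell is in the exposed row: 956 − 861 = 95.
So a = 95, b = 861, c = 233, d = 880.
RR = [a/(a+b)] / [c/(c+d)] = (95/956) / (233/1113) = 0.09937/0.20934 = 0.47468

0.47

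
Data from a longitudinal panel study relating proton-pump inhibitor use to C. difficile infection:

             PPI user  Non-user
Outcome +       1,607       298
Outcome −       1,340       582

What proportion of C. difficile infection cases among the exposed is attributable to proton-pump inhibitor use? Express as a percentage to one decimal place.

37.9

Reading the table with exposure as columns: a = 1607 (PPI user, case), b = 1340 (PPI user, non-case), c = 298 (Non-user, case), d = 582.
Risk in exposed = 1607/2947 = 0.54530; risk in unexposed = 298/880 = 0.33864.
RR = 0.54530/0.33864 = 1.61028
AR% = (RR − 1)/RR × 100 = (1.61028 − 1)/1.61028 × 100 = 37.8991%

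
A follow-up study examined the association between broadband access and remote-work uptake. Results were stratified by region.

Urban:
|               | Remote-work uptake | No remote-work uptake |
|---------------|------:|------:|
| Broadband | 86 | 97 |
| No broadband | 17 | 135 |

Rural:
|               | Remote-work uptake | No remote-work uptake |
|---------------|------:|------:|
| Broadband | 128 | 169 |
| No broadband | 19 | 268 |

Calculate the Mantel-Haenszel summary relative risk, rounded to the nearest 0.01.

RR_MH = Σ(aᵢ·n₀ᵢ/nᵢ) / Σ(cᵢ·n₁ᵢ/nᵢ), with n₁ᵢ = aᵢ+bᵢ (exposed), n₀ᵢ = cᵢ+dᵢ (unexposed), nᵢ = n₁ᵢ+n₀ᵢ.
Stratum 1 (Urban): n₁ = 183, n₀ = 152, n = 335; a·n₀/n = 86·152/335 = 39.0209; c·n₁/n = 17·183/335 = 9.2866
Stratum 2 (Rural): n₁ = 297, n₀ = 287, n = 584; a·n₀/n = 128·287/584 = 62.9041; c·n₁/n = 19·297/584 = 9.6627
RR_MH = (39.0209 + 62.9041) / (9.2866 + 9.6627) = 101.9250 / 18.9492 = 5.37884

5.38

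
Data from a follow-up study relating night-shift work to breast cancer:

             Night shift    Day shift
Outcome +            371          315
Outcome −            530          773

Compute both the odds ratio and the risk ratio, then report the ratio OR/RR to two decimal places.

Reading the table with exposure as columns: a = 371 (Night shift, case), b = 530 (Night shift, non-case), c = 315 (Day shift, case), d = 773.
OR = (371·773)/(530·315) = 286783/166950 = 1.71778
Risk in exposed = 371/901 = 0.41176; risk in unexposed = 315/1088 = 0.28952; RR = 1.42222
OR/RR = 1.71778 / 1.42222 = 1.20781
The outcome is not rare, so the OR lies further from 1 than the RR.

1.21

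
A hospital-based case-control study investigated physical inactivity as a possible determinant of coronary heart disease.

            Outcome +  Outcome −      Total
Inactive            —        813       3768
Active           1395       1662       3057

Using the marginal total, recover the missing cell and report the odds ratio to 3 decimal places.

The missing cell is in the exposed row: 3768 − 813 = 2955.
So a = 2955, b = 813, c = 1395, d = 1662.
OR = (a·d)/(b·c) = (2955 × 1662) / (813 × 1395) = 4911210 / 1134135 = 4.33036

4.330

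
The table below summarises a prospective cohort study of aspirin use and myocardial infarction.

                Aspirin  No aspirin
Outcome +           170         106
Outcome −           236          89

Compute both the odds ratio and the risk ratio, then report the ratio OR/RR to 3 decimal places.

Reading the table with exposure as columns: a = 170 (Aspirin, case), b = 236 (Aspirin, non-case), c = 106 (No aspirin, case), d = 89.
OR = (170·89)/(236·106) = 15130/25016 = 0.60481
Risk in exposed = 170/406 = 0.41872; risk in unexposed = 106/195 = 0.54359; RR = 0.77029
OR/RR = 0.60481 / 0.77029 = 0.78518
The outcome is not rare, so the OR lies further from 1 than the RR.

0.785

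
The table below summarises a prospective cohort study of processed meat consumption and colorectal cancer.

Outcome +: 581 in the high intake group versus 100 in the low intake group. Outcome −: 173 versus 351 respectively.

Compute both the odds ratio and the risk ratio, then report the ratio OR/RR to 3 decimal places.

3.392

From the description: a = 581, b = 173, c = 100, d = 351.
OR = (581·351)/(173·100) = 203931/17300 = 11.78792
Risk in exposed = 581/754 = 0.77056; risk in unexposed = 100/451 = 0.22173; RR = 3.47521
OR/RR = 11.78792 / 3.47521 = 3.39200
The outcome is not rare, so the OR lies further from 1 than the RR.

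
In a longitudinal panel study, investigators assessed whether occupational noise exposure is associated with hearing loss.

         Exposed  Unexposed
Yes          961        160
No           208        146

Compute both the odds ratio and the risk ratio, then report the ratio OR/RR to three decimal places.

Reading the table with exposure as columns: a = 961 (Exposed, case), b = 208 (Exposed, non-case), c = 160 (Unexposed, case), d = 146.
OR = (961·146)/(208·160) = 140306/33280 = 4.21593
Risk in exposed = 961/1169 = 0.82207; risk in unexposed = 160/306 = 0.52288; RR = 1.57221
OR/RR = 4.21593 / 1.57221 = 2.68153
The outcome is not rare, so the OR lies further from 1 than the RR.

2.682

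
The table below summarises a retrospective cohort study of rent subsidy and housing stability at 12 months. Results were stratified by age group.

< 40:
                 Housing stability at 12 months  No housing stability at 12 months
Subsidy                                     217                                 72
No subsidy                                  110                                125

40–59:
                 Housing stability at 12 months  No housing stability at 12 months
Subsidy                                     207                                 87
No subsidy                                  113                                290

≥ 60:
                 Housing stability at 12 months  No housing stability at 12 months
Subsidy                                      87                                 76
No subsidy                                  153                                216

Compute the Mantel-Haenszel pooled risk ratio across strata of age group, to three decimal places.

1.787

RR_MH = Σ(aᵢ·n₀ᵢ/nᵢ) / Σ(cᵢ·n₁ᵢ/nᵢ), with n₁ᵢ = aᵢ+bᵢ (exposed), n₀ᵢ = cᵢ+dᵢ (unexposed), nᵢ = n₁ᵢ+n₀ᵢ.
Stratum 1 (< 40): n₁ = 289, n₀ = 235, n = 524; a·n₀/n = 217·235/524 = 97.3187; c·n₁/n = 110·289/524 = 60.6679
Stratum 2 (40–59): n₁ = 294, n₀ = 403, n = 697; a·n₀/n = 207·403/697 = 119.6858; c·n₁/n = 113·294/697 = 47.6643
Stratum 3 (≥ 60): n₁ = 163, n₀ = 369, n = 532; a·n₀/n = 87·369/532 = 60.3440; c·n₁/n = 153·163/532 = 46.8778
RR_MH = (97.3187 + 119.6858 + 60.3440) / (60.6679 + 47.6643 + 46.8778) = 277.3485 / 155.2100 = 1.78692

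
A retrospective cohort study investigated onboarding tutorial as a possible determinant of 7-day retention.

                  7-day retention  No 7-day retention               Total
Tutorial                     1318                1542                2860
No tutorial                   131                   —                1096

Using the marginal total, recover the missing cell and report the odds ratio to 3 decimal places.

The missing cell is in the unexposed row: 1096 − 131 = 965.
So a = 1318, b = 1542, c = 131, d = 965.
OR = (a·d)/(b·c) = (1318 × 965) / (1542 × 131) = 1271870 / 202002 = 6.29632

6.296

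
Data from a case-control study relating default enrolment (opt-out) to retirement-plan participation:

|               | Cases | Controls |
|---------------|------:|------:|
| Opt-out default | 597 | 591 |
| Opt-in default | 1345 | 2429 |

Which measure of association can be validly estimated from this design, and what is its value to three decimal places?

Cells: a = 597, b = 591, c = 1345, d = 2429.
This is a case-control study: participants were sampled on outcome status, so risks in the source population cannot be estimated directly — relative risk is not valid here. The odds ratio is the appropriate measure.
OR = (a·d)/(b·c) = (597 × 2429) / (591 × 1345) = 1450113 / 794895 = 1.82428

1.824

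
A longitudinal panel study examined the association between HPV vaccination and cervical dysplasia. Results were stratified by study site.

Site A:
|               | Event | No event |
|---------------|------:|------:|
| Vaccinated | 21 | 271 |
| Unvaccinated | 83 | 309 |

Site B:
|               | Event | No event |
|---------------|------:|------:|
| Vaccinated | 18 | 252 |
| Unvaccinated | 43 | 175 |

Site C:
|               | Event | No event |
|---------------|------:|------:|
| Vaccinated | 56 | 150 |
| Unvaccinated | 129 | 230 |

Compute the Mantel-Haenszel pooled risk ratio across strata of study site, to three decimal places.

0.524

RR_MH = Σ(aᵢ·n₀ᵢ/nᵢ) / Σ(cᵢ·n₁ᵢ/nᵢ), with n₁ᵢ = aᵢ+bᵢ (exposed), n₀ᵢ = cᵢ+dᵢ (unexposed), nᵢ = n₁ᵢ+n₀ᵢ.
Stratum 1 (Site A): n₁ = 292, n₀ = 392, n = 684; a·n₀/n = 21·392/684 = 12.0351; c·n₁/n = 83·292/684 = 35.4327
Stratum 2 (Site B): n₁ = 270, n₀ = 218, n = 488; a·n₀/n = 18·218/488 = 8.0410; c·n₁/n = 43·270/488 = 23.7910
Stratum 3 (Site C): n₁ = 206, n₀ = 359, n = 565; a·n₀/n = 56·359/565 = 35.5823; c·n₁/n = 129·206/565 = 47.0336
RR_MH = (12.0351 + 8.0410 + 35.5823) / (35.4327 + 23.7910 + 47.0336) = 55.6584 / 106.2574 = 0.52381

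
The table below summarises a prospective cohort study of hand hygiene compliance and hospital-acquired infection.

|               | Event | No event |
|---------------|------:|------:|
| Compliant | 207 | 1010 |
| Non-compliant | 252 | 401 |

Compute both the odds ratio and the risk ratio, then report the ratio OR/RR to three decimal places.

0.740

Cells: a = 207, b = 1010, c = 252, d = 401.
OR = (207·401)/(1010·252) = 83007/254520 = 0.32613
Risk in exposed = 207/1217 = 0.17009; risk in unexposed = 252/653 = 0.38591; RR = 0.44075
OR/RR = 0.32613 / 0.44075 = 0.73995
The outcome is not rare, so the OR lies further from 1 than the RR.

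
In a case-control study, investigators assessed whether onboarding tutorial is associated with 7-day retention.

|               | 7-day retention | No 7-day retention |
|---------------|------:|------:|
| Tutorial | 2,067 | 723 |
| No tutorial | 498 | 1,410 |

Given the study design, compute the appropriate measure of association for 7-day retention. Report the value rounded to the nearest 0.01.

Cells: a = 2067, b = 723, c = 498, d = 1410.
This is a case-control study: participants were sampled on outcome status, so risks in the source population cannot be estimated directly — relative risk is not valid here. The odds ratio is the appropriate measure.
OR = (a·d)/(b·c) = (2067 × 1410) / (723 × 498) = 2914470 / 360054 = 8.09454

8.09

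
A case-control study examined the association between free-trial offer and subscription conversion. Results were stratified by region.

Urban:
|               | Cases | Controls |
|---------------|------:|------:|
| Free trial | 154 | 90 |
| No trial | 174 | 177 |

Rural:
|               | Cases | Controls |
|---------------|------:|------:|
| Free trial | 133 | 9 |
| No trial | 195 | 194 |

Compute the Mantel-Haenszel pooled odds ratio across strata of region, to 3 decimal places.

OR_MH = Σ(aᵢdᵢ/nᵢ) / Σ(bᵢcᵢ/nᵢ), where nᵢ is the stratum total.
Stratum 1 (Urban): n = 595; a·d/n = 154·177/595 = 45.8118; b·c/n = 90·174/595 = 26.3193
Stratum 2 (Rural): n = 531; a·d/n = 133·194/531 = 48.5913; b·c/n = 9·195/531 = 3.3051
OR_MH = (45.8118 + 48.5913) / (26.3193 + 3.3051) = 94.4031 / 29.6244 = 3.18667

3.187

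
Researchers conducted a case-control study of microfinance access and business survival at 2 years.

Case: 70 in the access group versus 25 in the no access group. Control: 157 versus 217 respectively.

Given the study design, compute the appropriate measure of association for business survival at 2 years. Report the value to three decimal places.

3.870

From the description: a = 70, b = 157, c = 25, d = 217.
This is a case-control study: participants were sampled on outcome status, so risks in the source population cannot be estimated directly — relative risk is not valid here. The odds ratio is the appropriate measure.
OR = (a·d)/(b·c) = (70 × 217) / (157 × 25) = 15190 / 3925 = 3.87006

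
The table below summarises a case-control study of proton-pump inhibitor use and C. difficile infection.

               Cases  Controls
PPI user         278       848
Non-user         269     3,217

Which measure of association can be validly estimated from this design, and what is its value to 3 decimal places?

Cells: a = 278, b = 848, c = 269, d = 3217.
This is a case-control study: participants were sampled on outcome status, so risks in the source population cannot be estimated directly — relative risk is not valid here. The odds ratio is the appropriate measure.
OR = (a·d)/(b·c) = (278 × 3217) / (848 × 269) = 894326 / 228112 = 3.92056

3.921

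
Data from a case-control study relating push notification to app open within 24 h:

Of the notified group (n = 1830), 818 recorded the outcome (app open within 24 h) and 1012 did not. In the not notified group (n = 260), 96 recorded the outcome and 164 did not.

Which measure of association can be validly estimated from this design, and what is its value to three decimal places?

1.381

From the description: a = 818, b = 1012, c = 96, d = 164.
This is a case-control study: participants were sampled on outcome status, so risks in the source population cannot be estimated directly — relative risk is not valid here. The odds ratio is the appropriate measure.
OR = (a·d)/(b·c) = (818 × 164) / (1012 × 96) = 134152 / 97152 = 1.38085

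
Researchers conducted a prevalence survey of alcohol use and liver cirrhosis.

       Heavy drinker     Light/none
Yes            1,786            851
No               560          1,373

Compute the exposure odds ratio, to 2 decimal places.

5.15

Reading the table with exposure as columns: a = 1786 (Heavy drinker, case), b = 560 (Heavy drinker, non-case), c = 851 (Light/none, case), d = 1373.
OR = (a·d)/(b·c) = (1786 × 1373) / (560 × 851) = 2452178 / 476560 = 5.14558
The odds of liver cirrhosis are about 5.15 times as high in the heavy drinker group.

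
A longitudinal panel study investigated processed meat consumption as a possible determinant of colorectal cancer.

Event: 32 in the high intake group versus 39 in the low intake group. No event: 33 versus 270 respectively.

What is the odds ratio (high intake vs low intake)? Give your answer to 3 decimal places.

6.713

From the description: a = 32, b = 33, c = 39, d = 270.
OR = (a·d)/(b·c) = (32 × 270) / (33 × 39) = 8640 / 1287 = 6.71329
The odds of colorectal cancer are about 6.71 times as high in the high intake group.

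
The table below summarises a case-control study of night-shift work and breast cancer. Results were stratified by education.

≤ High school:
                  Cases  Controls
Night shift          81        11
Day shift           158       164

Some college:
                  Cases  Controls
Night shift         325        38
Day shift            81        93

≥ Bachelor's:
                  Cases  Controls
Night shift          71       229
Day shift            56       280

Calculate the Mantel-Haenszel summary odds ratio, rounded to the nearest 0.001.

OR_MH = Σ(aᵢdᵢ/nᵢ) / Σ(bᵢcᵢ/nᵢ), where nᵢ is the stratum total.
Stratum 1 (≤ High school): n = 414; a·d/n = 81·164/414 = 32.0870; b·c/n = 11·158/414 = 4.1981
Stratum 2 (Some college): n = 537; a·d/n = 325·93/537 = 56.2849; b·c/n = 38·81/537 = 5.7318
Stratum 3 (≥ Bachelor's): n = 636; a·d/n = 71·280/636 = 31.2579; b·c/n = 229·56/636 = 20.1635
OR_MH = (32.0870 + 56.2849 + 31.2579) / (4.1981 + 5.7318 + 20.1635) = 119.6297 / 30.0934 = 3.97528

3.975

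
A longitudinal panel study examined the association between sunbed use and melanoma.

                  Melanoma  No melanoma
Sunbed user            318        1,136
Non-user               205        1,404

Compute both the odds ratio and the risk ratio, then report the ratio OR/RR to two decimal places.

Cells: a = 318, b = 1136, c = 205, d = 1404.
OR = (318·1404)/(1136·205) = 446472/232880 = 1.91718
Risk in exposed = 318/1454 = 0.21871; risk in unexposed = 205/1609 = 0.12741; RR = 1.71658
OR/RR = 1.91718 / 1.71658 = 1.11686
The outcome is not rare, so the OR lies further from 1 than the RR.

1.12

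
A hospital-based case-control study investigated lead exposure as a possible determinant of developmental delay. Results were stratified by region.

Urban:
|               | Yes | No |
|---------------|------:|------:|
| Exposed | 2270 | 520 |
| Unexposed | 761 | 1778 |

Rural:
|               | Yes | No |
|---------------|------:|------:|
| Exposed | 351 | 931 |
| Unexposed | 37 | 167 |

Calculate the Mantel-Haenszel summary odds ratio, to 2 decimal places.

8.18

OR_MH = Σ(aᵢdᵢ/nᵢ) / Σ(bᵢcᵢ/nᵢ), where nᵢ is the stratum total.
Stratum 1 (Urban): n = 5329; a·d/n = 2270·1778/5329 = 757.3766; b·c/n = 520·761/5329 = 74.2578
Stratum 2 (Rural): n = 1486; a·d/n = 351·167/1486 = 39.4462; b·c/n = 931·37/1486 = 23.1810
OR_MH = (757.3766 + 39.4462) / (74.2578 + 23.1810) = 796.8228 / 97.4389 = 8.17767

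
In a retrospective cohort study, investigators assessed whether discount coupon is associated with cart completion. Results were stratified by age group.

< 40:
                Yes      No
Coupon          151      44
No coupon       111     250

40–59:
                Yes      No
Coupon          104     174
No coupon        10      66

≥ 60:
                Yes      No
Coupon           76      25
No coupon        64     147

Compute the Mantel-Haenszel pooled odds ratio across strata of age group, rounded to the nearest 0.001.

OR_MH = Σ(aᵢdᵢ/nᵢ) / Σ(bᵢcᵢ/nᵢ), where nᵢ is the stratum total.
Stratum 1 (< 40): n = 556; a·d/n = 151·250/556 = 67.8957; b·c/n = 44·111/556 = 8.7842
Stratum 2 (40–59): n = 354; a·d/n = 104·66/354 = 19.3898; b·c/n = 174·10/354 = 4.9153
Stratum 3 (≥ 60): n = 312; a·d/n = 76·147/312 = 35.8077; b·c/n = 25·64/312 = 5.1282
OR_MH = (67.8957 + 19.3898 + 35.8077) / (8.7842 + 4.9153 + 5.1282) = 123.0932 / 18.8276 = 6.53790

6.538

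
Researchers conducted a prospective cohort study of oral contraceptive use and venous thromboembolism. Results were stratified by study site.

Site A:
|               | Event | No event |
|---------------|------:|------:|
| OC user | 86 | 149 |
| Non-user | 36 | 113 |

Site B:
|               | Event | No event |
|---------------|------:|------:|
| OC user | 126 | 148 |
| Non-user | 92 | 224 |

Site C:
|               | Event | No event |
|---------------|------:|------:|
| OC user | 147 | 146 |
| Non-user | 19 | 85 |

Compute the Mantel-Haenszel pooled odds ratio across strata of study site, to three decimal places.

OR_MH = Σ(aᵢdᵢ/nᵢ) / Σ(bᵢcᵢ/nᵢ), where nᵢ is the stratum total.
Stratum 1 (Site A): n = 384; a·d/n = 86·113/384 = 25.3073; b·c/n = 149·36/384 = 13.9688
Stratum 2 (Site B): n = 590; a·d/n = 126·224/590 = 47.8373; b·c/n = 148·92/590 = 23.0780
Stratum 3 (Site C): n = 397; a·d/n = 147·85/397 = 31.4736; b·c/n = 146·19/397 = 6.9874
OR_MH = (25.3073 + 47.8373 + 31.4736) / (13.9688 + 23.0780 + 6.9874) = 104.6181 / 44.0341 = 2.37584

2.376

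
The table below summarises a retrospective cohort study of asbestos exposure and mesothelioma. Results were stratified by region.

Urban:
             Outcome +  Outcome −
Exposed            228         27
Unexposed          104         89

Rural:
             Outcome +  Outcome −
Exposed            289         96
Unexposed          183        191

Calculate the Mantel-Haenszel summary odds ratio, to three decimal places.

4.012

OR_MH = Σ(aᵢdᵢ/nᵢ) / Σ(bᵢcᵢ/nᵢ), where nᵢ is the stratum total.
Stratum 1 (Urban): n = 448; a·d/n = 228·89/448 = 45.2946; b·c/n = 27·104/448 = 6.2679
Stratum 2 (Rural): n = 759; a·d/n = 289·191/759 = 72.7260; b·c/n = 96·183/759 = 23.1462
OR_MH = (45.2946 + 72.7260) / (6.2679 + 23.1462) = 118.0206 / 29.4141 = 4.01238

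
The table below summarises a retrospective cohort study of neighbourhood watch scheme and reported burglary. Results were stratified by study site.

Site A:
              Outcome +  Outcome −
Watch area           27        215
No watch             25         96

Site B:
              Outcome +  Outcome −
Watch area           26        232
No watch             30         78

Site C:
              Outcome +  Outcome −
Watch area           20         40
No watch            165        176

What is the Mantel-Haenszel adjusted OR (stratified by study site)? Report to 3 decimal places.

OR_MH = Σ(aᵢdᵢ/nᵢ) / Σ(bᵢcᵢ/nᵢ), where nᵢ is the stratum total.
Stratum 1 (Site A): n = 363; a·d/n = 27·96/363 = 7.1405; b·c/n = 215·25/363 = 14.8072
Stratum 2 (Site B): n = 366; a·d/n = 26·78/366 = 5.5410; b·c/n = 232·30/366 = 19.0164
Stratum 3 (Site C): n = 401; a·d/n = 20·176/401 = 8.7781; b·c/n = 40·165/401 = 16.4589
OR_MH = (7.1405 + 5.5410 + 8.7781) / (14.8072 + 19.0164 + 16.4589) = 21.4595 / 50.2824 = 0.42678

0.427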